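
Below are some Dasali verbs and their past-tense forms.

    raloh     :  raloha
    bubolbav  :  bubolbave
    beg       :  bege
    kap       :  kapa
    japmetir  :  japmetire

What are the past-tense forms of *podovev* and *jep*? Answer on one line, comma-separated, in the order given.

podoveve, jepa

The pattern is voicing of the final consonant: -a when the stem ends in a voiceless consonant (*raloh*, *kap*); -e when the stem ends in a voiced consonant (*bubolbav*, *beg*, *japmetir*).
Since the final consonant of *podovev* is /v/ (voiced), it takes -e, giving *podoveve*.
*jep*: final consonant = /p/, voiceless → -a → *jepa*.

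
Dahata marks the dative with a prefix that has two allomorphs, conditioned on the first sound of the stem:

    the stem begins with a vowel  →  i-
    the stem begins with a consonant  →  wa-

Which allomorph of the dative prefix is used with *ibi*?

i-

*ibi* — first sound /i/ (a vowel) → i-.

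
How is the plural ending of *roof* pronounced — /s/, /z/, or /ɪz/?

The stem *roof* ends in a voiceless non-sibilant consonant.
The plural suffix surfaces as /ɪz/ after sibilants, /s/ after other voiceless consonants, and /z/ after other voiced sounds.
So the plural -s on *roof* is pronounced /s/.

/s/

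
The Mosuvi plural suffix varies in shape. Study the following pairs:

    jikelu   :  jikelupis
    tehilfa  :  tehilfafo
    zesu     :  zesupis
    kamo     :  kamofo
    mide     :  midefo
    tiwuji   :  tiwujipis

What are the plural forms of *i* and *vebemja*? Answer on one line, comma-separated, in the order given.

ipis, vebemjafo

The suffix is conditioned by the last vowel: -pis when the last vowel of the stem is a high vowel (*jikelu*, *zesu*, *tiwuji*); -fo when the last vowel of the stem is a non-high vowel (*tehilfa*, *kamo*, *mide*).
The last vowel of *i* is /i/, which is a high vowel, so the suffix is -pis, giving *ipis*.
Since the last vowel of *vebemja* is /a/ (a non-high vowel), it takes -fo, giving *vebemjafo*.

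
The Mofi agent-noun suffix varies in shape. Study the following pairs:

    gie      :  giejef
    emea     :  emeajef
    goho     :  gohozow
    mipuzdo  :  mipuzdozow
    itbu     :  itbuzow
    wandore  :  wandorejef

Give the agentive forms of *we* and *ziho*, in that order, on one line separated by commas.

The pattern is rounding harmony: -zow when the last vowel of the stem is a rounded vowel (*goho*, *mipuzdo*, *itbu*); -jef when the last vowel of the stem is an unrounded vowel (*gie*, *emea*, *wandore*).
*we*: last vowel = /e/, an unrounded vowel → -jef → *wejef*.
*ziho*: last vowel = /o/, a rounded vowel → -zow → *zihozow*.

wejef, zihozow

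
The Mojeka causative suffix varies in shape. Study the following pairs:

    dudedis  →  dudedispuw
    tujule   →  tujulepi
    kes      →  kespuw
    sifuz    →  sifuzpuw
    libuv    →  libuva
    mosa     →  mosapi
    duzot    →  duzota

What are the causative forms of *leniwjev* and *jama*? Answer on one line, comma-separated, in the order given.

The alternation tracks the final sound of the stem — -puw when the stem ends in a sibilant (*dudedis*, *kes*, *sifuz*); -a when the stem ends in a non-sibilant consonant (*libuv*, *duzot*); -pi when the stem ends in a vowel (*tujule*, *mosa*).
*leniwjev* — final sound /v/ (a non-sibilant consonant) → -a → *leniwjeva*.
Since the final sound of *jama* is /a/ (a vowel), it takes -pi, giving *jamapi*.

leniwjeva, jamapi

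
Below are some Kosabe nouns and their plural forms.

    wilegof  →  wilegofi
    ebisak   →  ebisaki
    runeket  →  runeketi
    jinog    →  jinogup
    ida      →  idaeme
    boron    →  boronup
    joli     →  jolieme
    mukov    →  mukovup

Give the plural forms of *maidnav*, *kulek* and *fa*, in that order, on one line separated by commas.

maidnavup, kuleki, faeme

Looking at the final sound of each stem: -i when the stem ends in a voiceless consonant (*wilegof*, *ebisak*, *runeket*); -up when the stem ends in a voiced consonant (*jinog*, *boron*, *mukov*); -eme when the stem ends in a vowel (*ida*, *joli*).
*maidnav* — final sound /v/ (a voiced consonant) → -up → *maidnavup*.
Since the final sound of *kulek* is /k/ (a voiceless consonant), it takes -i, giving *kuleki*.
The final sound of *fa* is /a/, which is a vowel, so the suffix is -eme, giving *faeme*.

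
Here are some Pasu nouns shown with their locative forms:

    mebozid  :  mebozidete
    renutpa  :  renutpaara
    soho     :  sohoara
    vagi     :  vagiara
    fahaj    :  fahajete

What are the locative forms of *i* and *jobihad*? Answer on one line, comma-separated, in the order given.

iara, jobihadete

The alternation tracks the final sound of the stem — -ete when the stem ends in a consonant (*mebozid*, *fahaj*); -ara when the stem ends in a vowel (*renutpa*, *soho*, *vagi*).
*i* — final sound /i/ (a vowel) → -ara → *iara*.
The final sound of *jobihad* is /d/, which is a consonant, so the suffix is -ete, giving *jobihadete*.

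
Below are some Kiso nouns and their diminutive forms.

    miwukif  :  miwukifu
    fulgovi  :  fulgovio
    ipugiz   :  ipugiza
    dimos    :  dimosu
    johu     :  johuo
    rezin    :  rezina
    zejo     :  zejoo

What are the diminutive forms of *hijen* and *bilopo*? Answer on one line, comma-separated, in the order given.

hijena, bilopoo

The suffix is conditioned by the final sound: -u when the stem ends in a voiceless consonant (*miwukif*, *dimos*); -a when the stem ends in a voiced consonant (*ipugiz*, *rezin*); -o when the stem ends in a vowel (*fulgovi*, *johu*, *zejo*).
Since the final sound of *hijen* is /n/ (a voiced consonant), it takes -a, giving *hijena*.
*bilopo* — final sound /o/ (a vowel) → -o → *bilopoo*.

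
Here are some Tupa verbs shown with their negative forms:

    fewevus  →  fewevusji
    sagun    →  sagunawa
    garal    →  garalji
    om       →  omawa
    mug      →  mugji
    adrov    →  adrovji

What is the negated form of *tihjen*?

tihjenawa

Looking at the final consonant of each stem: -awa when the stem ends in a nasal (*sagun*, *om*); -ji when the stem ends in a non-nasal consonant (*fewevus*, *garal*, *mug*, *adrov*).
*tihjen* — final consonant /n/ (a nasal) → -awa → *tihjenawa*.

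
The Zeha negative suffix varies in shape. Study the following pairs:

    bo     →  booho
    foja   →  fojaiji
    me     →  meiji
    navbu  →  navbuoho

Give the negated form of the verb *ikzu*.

The suffix is conditioned by the last vowel: -oho when the last vowel of the stem is a rounded vowel (*bo*, *navbu*); -iji when the last vowel of the stem is an unrounded vowel (*foja*, *me*).
Since the last vowel of *ikzu* is /u/ (a rounded vowel), it takes -oho, giving *ikzuoho*.

ikzuoho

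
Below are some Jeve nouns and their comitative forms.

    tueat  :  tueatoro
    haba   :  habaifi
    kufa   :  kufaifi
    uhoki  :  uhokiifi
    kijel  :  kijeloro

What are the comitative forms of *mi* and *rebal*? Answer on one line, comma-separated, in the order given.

miifi, rebaloro

The suffix is conditioned by the final sound: -oro when the stem ends in a consonant (*tueat*, *kijel*); -ifi when the stem ends in a vowel (*haba*, *kufa*, *uhoki*).
*mi*: final sound = /i/, a vowel → -ifi → *miifi*.
*rebal*: final sound = /l/, a consonant → -oro → *rebaloro*.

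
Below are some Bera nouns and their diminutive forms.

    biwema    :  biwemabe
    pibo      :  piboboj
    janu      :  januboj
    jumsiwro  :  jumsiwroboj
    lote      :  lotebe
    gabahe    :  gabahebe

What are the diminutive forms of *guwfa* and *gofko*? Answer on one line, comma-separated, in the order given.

The pattern is rounding harmony: -boj when the last vowel of the stem is a rounded vowel (*pibo*, *janu*, *jumsiwro*); -be when the last vowel of the stem is an unrounded vowel (*biwema*, *lote*, *gabahe*).
Since the last vowel of *guwfa* is /a/ (an unrounded vowel), it takes -be, giving *guwfabe*.
*gofko*: last vowel = /o/, a rounded vowel → -boj → *gofkoboj*.

guwfabe, gofkoboj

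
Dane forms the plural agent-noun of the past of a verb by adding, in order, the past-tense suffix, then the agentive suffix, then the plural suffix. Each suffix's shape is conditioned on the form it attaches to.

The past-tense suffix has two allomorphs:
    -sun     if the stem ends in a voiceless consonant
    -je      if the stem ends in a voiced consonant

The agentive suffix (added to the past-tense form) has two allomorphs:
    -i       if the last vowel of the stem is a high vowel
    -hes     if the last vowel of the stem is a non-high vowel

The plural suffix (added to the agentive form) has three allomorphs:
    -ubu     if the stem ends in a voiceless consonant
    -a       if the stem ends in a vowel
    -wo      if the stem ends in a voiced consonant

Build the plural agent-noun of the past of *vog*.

vogjehesubu

Since the final consonant of *vog* is /g/ (voiced), it takes -je, giving *vogje*.
Since the last vowel of the past-tense form *vogje* is /e/ (a non-high vowel), it takes -hes, giving *vogjehes*.
The agentive form *vogjehes*: final sound = /s/, a voiceless consonant → -ubu → *vogjehesubu*.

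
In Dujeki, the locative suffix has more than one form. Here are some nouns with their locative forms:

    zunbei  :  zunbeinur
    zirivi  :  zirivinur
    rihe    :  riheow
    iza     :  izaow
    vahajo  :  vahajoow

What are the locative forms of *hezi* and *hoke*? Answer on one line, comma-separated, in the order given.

The suffix is conditioned by the last vowel: -nur when the last vowel of the stem is a high vowel (*zunbei*, *zirivi*); -ow when the last vowel of the stem is a non-high vowel (*rihe*, *iza*, *vahajo*).
*hezi*: last vowel = /i/, a high vowel → -nur → *hezinur*.
Since the last vowel of *hoke* is /e/ (a non-high vowel), it takes -ow, giving *hokeow*.

hezinur, hokeow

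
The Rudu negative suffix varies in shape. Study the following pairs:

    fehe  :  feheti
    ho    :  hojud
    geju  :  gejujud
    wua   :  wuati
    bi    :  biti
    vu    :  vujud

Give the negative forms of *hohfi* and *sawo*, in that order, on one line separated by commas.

hohfiti, sawojud

The suffix is conditioned by the last vowel: -jud when the last vowel of the stem is a rounded vowel (*ho*, *geju*, *vu*); -ti when the last vowel of the stem is an unrounded vowel (*fehe*, *wua*, *bi*).
*hohfi*: last vowel = /i/, an unrounded vowel → -ti → *hohfiti*.
*sawo* — last vowel /o/ (a rounded vowel) → -jud → *sawojud*.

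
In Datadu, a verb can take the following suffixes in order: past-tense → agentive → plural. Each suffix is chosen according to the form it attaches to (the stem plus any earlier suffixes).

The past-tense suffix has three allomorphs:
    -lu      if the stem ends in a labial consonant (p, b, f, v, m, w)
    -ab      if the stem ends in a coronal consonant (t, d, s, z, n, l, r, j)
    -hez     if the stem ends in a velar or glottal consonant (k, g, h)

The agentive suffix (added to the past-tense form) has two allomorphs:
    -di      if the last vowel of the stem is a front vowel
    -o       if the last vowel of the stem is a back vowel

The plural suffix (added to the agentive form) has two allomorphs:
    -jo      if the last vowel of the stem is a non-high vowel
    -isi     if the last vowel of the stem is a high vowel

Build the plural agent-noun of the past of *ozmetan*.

ozmetanabojo

The final consonant of *ozmetan* is /n/, which is coronal, so the past-tense suffix is -ab, giving *ozmetanab*.
Since the last vowel of the past-tense form *ozmetanab* is /a/ (a back vowel), it takes -o, giving *ozmetanabo*.
Since the last vowel of the agentive form *ozmetanabo* is /o/ (a non-high vowel), it takes -jo, giving *ozmetanabojo*.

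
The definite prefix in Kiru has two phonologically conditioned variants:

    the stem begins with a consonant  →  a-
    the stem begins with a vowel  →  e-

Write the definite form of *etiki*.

eetiki

*etiki* — first sound /e/ (a vowel) → e- → *eetiki*.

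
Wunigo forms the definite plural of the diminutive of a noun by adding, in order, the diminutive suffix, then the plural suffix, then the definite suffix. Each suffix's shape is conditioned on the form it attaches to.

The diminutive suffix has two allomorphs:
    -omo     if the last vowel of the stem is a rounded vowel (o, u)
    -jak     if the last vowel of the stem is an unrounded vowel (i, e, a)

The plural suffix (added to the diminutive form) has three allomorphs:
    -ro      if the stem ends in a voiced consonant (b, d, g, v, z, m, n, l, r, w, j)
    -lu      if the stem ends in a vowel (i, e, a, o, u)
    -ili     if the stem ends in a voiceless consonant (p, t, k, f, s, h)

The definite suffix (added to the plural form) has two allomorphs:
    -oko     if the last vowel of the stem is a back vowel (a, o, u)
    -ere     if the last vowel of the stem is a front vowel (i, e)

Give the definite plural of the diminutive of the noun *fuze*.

fuzejakiliere

*fuze*: last vowel = /e/, an unrounded vowel → -jak → *fuzejak*.
The diminutive form *fuzejak*: final sound = /k/, a voiceless consonant → -ili → *fuzejakili*.
The last vowel of the plural form *fuzejakili* is /i/, which is a front vowel, so the definite suffix is -ere, giving *fuzejakiliere*.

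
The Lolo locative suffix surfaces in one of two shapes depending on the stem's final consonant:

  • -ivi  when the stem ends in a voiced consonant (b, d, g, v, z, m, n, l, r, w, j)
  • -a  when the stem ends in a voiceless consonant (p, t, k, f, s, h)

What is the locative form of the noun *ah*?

Since the final consonant of *ah* is /h/ (voiceless), it takes -a, giving *aha*.

aha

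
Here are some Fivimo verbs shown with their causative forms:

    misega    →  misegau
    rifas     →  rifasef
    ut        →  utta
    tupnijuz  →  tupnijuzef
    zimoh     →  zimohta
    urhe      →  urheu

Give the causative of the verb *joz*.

Looking at the final sound of each stem: -ef when the stem ends in a sibilant (*rifas*, *tupnijuz*); -ta when the stem ends in a non-sibilant consonant (*ut*, *zimoh*); -u when the stem ends in a vowel (*misega*, *urhe*).
Since the final sound of *joz* is /z/ (a sibilant), it takes -ef, giving *jozef*.

jozef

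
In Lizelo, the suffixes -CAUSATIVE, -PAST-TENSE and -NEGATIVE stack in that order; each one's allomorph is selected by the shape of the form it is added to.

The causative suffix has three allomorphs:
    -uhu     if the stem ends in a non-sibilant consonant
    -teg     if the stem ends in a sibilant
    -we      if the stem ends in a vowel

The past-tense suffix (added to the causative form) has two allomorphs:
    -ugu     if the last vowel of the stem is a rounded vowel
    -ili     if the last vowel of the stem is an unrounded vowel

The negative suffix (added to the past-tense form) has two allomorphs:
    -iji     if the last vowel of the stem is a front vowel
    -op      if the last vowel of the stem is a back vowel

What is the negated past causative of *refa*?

refaweiliiji

*refa* — final sound /a/ (a vowel) → -we → *refawe*.
The causative form *refawe*: last vowel = /e/, an unrounded vowel → -ili → *refaweili*.
The past-tense form *refaweili*: last vowel = /i/, a front vowel → -iji → *refaweiliiji*.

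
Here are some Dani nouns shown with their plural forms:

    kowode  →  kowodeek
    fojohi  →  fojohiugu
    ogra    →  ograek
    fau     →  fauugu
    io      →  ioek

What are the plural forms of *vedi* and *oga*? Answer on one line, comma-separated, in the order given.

vediugu, ogaek

The pattern is height harmony: -ugu when the last vowel of the stem is a high vowel (*fojohi*, *fau*); -ek when the last vowel of the stem is a non-high vowel (*kowode*, *ogra*, *io*).
*vedi*: last vowel = /i/, a high vowel → -ugu → *vediugu*.
*oga*: last vowel = /a/, a non-high vowel → -ek → *ogaek*.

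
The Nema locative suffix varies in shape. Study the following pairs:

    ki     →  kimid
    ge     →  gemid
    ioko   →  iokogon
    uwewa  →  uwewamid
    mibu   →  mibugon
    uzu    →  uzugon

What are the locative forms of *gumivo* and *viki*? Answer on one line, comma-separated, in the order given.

The suffix is conditioned by the last vowel: -gon when the last vowel of the stem is a rounded vowel (*ioko*, *mibu*, *uzu*); -mid when the last vowel of the stem is an unrounded vowel (*ki*, *ge*, *uwewa*).
*gumivo* — last vowel /o/ (a rounded vowel) → -gon → *gumivogon*.
Since the last vowel of *viki* is /i/ (an unrounded vowel), it takes -mid, giving *vikimid*.

gumivogon, vikimid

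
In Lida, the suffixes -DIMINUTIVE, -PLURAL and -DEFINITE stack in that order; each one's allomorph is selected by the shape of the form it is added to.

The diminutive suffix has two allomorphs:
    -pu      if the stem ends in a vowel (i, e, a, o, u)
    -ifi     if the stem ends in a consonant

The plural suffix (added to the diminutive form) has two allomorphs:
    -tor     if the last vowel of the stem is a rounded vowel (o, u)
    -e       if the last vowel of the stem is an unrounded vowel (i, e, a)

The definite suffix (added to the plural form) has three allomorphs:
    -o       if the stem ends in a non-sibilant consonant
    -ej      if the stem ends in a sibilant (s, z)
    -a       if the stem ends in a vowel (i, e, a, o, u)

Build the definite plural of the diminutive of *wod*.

wodifiea

*wod*: final sound = /d/, a consonant → -ifi → *wodifi*.
The diminutive form *wodifi*: last vowel = /i/, an unrounded vowel → -e → *wodifie*.
The final sound of the plural form *wodifie* is /e/, which is a vowel, so the definite suffix is -a, giving *wodifiea*.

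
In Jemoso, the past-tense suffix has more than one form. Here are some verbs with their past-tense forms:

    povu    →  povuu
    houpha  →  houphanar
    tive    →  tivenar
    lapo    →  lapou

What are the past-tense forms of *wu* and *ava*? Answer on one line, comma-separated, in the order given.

Looking at the last vowel of each stem: -u when the last vowel of the stem is a rounded vowel (*povu*, *lapo*); -nar when the last vowel of the stem is an unrounded vowel (*houpha*, *tive*).
*wu*: last vowel = /u/, a rounded vowel → -u → *wuu*.
*ava* — last vowel /a/ (an unrounded vowel) → -nar → *avanar*.

wuu, avanar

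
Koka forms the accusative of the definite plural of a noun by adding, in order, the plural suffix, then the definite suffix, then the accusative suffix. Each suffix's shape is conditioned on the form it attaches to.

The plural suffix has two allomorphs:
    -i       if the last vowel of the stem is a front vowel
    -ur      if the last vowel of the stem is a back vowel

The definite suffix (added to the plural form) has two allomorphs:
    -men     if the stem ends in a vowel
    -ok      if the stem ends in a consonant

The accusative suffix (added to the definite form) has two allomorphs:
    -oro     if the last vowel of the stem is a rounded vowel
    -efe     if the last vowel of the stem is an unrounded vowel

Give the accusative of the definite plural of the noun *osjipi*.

osjipiimenefe

The last vowel of *osjipi* is /i/, which is a front vowel, so the plural suffix is -i, giving *osjipii*.
Since the final sound of the plural form *osjipii* is /i/ (a vowel), it takes -men, giving *osjipiimen*.
Since the last vowel of the definite form *osjipiimen* is /e/ (an unrounded vowel), it takes -efe, giving *osjipiimenefe*.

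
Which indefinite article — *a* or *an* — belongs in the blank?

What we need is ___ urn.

an

The indefinite article is chosen by the initial *sound* of the following word, not its spelling.
*urn* begins with the sound /ɜr/ (u pronounced /ɜr/) — a vowel sound.
So the article is *an*: What we need is an urn.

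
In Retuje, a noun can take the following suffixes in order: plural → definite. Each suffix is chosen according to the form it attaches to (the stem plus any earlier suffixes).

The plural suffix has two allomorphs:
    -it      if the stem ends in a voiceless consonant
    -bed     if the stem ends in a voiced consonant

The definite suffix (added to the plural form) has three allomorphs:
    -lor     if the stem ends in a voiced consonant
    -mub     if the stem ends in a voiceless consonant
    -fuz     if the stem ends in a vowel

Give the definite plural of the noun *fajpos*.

fajpositmub

The final consonant of *fajpos* is /s/, which is voiceless, so the plural suffix is -it, giving *fajposit*.
Since the final sound of the plural form *fajposit* is /t/ (a voiceless consonant), it takes -mub, giving *fajpositmub*.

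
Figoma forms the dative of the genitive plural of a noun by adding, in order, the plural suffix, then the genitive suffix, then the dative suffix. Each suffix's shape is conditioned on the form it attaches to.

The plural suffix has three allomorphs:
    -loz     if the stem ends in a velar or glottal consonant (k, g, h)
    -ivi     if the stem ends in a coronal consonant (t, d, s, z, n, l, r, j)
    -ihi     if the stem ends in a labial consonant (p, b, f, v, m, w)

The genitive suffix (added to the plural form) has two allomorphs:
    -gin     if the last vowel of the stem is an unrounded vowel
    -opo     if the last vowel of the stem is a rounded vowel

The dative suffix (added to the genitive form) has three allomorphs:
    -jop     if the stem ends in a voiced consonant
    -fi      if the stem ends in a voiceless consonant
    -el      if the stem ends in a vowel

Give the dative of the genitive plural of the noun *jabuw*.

jabuwihiginjop

*jabuw* — final consonant /w/ (labial) → -ihi → *jabuwihi*.
The last vowel of the plural form *jabuwihi* is /i/, which is an unrounded vowel, so the genitive suffix is -gin, giving *jabuwihigin*.
The genitive form *jabuwihigin*: final sound = /n/, a voiced consonant → -jop → *jabuwihiginjop*.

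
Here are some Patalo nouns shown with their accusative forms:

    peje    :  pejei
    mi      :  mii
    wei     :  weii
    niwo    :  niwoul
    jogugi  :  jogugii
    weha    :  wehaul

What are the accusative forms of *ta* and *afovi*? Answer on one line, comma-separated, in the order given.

The pattern is front/back vowel harmony: -i when the last vowel of the stem is a front vowel (*peje*, *mi*, *wei*, *jogugi*); -ul when the last vowel of the stem is a back vowel (*niwo*, *weha*).
*ta*: last vowel = /a/, a back vowel → -ul → *taul*.
Since the last vowel of *afovi* is /i/ (a front vowel), it takes -i, giving *afovii*.

taul, afovii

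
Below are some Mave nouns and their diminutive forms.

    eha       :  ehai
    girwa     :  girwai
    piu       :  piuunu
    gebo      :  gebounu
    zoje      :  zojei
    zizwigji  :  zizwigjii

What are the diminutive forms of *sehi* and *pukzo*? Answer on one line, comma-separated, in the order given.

Looking at the last vowel of each stem: -unu when the last vowel of the stem is a rounded vowel (*piu*, *gebo*); -i when the last vowel of the stem is an unrounded vowel (*eha*, *girwa*, *zoje*, *zizwigji*).
*sehi* — last vowel /i/ (an unrounded vowel) → -i → *sehii*.
The last vowel of *pukzo* is /o/, which is a rounded vowel, so the suffix is -unu, giving *pukzounu*.

sehii, pukzounu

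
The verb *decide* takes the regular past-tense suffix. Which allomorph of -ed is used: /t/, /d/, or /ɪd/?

The stem *decide* ends in /t/ or /d/.
The -ed suffix is realized as /ɪd/ after /t, d/; as /t/ after other voiceless consonants; and as /d/ after other voiced sounds.
So -ed on *decide* is pronounced /ɪd/.

/ɪd/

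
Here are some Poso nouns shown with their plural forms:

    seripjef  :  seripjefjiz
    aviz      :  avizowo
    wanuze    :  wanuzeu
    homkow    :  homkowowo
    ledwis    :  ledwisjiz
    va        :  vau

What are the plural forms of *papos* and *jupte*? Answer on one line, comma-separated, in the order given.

The alternation tracks the final sound of the stem — -jiz when the stem ends in a voiceless consonant (*seripjef*, *ledwis*); -owo when the stem ends in a voiced consonant (*aviz*, *homkow*); -u when the stem ends in a vowel (*wanuze*, *va*).
The final sound of *papos* is /s/, which is a voiceless consonant, so the suffix is -jiz, giving *paposjiz*.
The final sound of *jupte* is /e/, which is a vowel, so the suffix is -u, giving *jupteu*.

paposjiz, jupteu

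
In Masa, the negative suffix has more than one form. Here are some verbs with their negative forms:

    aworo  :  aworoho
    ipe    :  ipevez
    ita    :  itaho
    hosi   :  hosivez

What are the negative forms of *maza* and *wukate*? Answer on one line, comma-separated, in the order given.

The suffix is conditioned by the last vowel: -vez when the last vowel of the stem is a front vowel (*ipe*, *hosi*); -ho when the last vowel of the stem is a back vowel (*aworo*, *ita*).
The last vowel of *maza* is /a/, which is a back vowel, so the suffix is -ho, giving *mazaho*.
The last vowel of *wukate* is /e/, which is a front vowel, so the suffix is -vez, giving *wukatevez*.

mazaho, wukatevez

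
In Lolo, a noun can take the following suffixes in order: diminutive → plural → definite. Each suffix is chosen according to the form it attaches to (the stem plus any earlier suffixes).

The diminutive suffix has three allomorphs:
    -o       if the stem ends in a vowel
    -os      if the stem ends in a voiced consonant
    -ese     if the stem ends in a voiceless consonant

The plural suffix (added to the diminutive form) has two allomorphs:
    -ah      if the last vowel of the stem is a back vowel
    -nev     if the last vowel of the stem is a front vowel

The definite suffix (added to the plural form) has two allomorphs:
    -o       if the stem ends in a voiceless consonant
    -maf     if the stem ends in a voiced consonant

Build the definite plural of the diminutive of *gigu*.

*gigu* — final sound /u/ (a vowel) → -o → *giguo*.
The last vowel of the diminutive form *giguo* is /o/, which is a back vowel, so the plural suffix is -ah, giving *giguoah*.
The plural form *giguoah* — final consonant /h/ (voiceless) → -o → *giguoaho*.

giguoaho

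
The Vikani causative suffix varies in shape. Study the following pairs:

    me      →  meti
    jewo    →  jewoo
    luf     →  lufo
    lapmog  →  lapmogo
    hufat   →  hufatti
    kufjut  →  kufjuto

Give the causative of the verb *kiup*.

The pattern is rounding harmony: -o when the last vowel of the stem is a rounded vowel (*jewo*, *luf*, *lapmog*, *kufjut*); -ti when the last vowel of the stem is an unrounded vowel (*me*, *hufat*).
*kiup*: last vowel = /u/, a rounded vowel → -o → *kiupo*.

kiupo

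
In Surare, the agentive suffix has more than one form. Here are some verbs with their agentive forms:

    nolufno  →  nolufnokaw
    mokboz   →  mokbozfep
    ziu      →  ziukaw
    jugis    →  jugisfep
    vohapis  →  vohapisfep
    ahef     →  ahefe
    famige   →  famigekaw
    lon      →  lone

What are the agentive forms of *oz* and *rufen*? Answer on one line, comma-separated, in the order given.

ozfep, rufene

The alternation tracks the final sound of the stem — -fep when the stem ends in a sibilant (*mokboz*, *jugis*, *vohapis*); -e when the stem ends in a non-sibilant consonant (*ahef*, *lon*); -kaw when the stem ends in a vowel (*nolufno*, *ziu*, *famige*).
Since the final sound of *oz* is /z/ (a sibilant), it takes -fep, giving *ozfep*.
*rufen*: final sound = /n/, a non-sibilant consonant → -e → *rufene*.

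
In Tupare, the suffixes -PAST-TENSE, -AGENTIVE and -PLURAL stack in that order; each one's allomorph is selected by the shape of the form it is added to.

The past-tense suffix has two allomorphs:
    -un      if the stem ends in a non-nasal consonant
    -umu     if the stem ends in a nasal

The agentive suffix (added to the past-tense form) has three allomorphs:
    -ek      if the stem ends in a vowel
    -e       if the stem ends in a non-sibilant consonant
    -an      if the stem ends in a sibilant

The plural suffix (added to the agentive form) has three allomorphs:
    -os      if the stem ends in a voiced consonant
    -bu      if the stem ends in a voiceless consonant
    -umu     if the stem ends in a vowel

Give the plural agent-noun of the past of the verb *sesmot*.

*sesmot*: final consonant = /t/, non-nasal → -un → *sesmotun*.
The past-tense form *sesmotun* — final sound /n/ (a non-sibilant consonant) → -e → *sesmotune*.
The agentive form *sesmotune*: final sound = /e/, a vowel → -umu → *sesmotuneumu*.

sesmotuneumu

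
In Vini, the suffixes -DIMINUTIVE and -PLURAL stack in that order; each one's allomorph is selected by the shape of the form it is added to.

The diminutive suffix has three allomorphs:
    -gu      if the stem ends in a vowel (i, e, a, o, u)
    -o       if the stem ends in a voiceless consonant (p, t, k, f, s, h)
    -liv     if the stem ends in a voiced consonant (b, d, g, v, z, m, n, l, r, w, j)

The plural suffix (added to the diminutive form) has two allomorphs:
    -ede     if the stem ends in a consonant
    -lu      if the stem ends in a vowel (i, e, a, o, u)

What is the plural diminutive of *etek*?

etekolu

*etek* — final sound /k/ (a voiceless consonant) → -o → *eteko*.
Since the final sound of the diminutive form *eteko* is /o/ (a vowel), it takes -lu, giving *etekolu*.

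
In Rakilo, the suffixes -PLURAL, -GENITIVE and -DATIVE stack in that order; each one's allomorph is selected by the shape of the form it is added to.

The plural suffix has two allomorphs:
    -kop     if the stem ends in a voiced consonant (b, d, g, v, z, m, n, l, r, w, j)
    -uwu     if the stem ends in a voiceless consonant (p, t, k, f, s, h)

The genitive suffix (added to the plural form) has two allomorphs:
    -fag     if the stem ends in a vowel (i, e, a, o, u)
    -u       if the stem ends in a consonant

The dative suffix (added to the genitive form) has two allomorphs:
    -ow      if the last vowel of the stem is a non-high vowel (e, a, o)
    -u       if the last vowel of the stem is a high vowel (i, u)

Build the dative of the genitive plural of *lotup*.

Since the final consonant of *lotup* is /p/ (voiceless), it takes -uwu, giving *lotupuwu*.
The final sound of the plural form *lotupuwu* is /u/, which is a vowel, so the genitive suffix is -fag, giving *lotupuwufag*.
The genitive form *lotupuwufag*: last vowel = /a/, a non-high vowel → -ow → *lotupuwufagow*.

lotupuwufagow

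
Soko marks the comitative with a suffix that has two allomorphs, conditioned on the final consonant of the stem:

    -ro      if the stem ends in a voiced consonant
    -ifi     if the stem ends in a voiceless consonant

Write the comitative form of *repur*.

*repur*: final consonant = /r/, voiced → -ro → *repurro*.

repurro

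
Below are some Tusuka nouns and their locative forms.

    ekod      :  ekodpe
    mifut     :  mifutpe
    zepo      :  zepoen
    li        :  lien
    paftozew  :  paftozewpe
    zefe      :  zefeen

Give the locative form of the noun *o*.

The alternation tracks the final sound of the stem — -pe when the stem ends in a consonant (*ekod*, *mifut*, *paftozew*); -en when the stem ends in a vowel (*zepo*, *li*, *zefe*).
*o* — final sound /o/ (a vowel) → -en → *oen*.

oen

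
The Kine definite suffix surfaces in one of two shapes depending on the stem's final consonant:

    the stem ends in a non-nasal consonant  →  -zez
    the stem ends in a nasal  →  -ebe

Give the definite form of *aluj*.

*aluj* — final consonant /j/ (non-nasal) → -zez → *alujzez*.

alujzez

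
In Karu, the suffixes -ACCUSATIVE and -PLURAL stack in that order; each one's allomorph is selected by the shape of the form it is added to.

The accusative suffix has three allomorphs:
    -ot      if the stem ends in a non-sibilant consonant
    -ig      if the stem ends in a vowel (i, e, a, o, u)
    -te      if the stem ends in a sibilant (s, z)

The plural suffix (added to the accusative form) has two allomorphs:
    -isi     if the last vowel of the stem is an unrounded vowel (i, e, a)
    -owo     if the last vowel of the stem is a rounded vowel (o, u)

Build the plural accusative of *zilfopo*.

*zilfopo* — final sound /o/ (a vowel) → -ig → *zilfopoig*.
The accusative form *zilfopoig*: last vowel = /i/, an unrounded vowel → -isi → *zilfopoigisi*.

zilfopoigisi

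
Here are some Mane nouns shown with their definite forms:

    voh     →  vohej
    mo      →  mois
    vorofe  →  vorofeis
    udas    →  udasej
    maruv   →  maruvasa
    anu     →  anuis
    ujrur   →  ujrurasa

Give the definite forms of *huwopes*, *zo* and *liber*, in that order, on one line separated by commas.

huwopesej, zois, liberasa

The alternation tracks the final sound of the stem — -ej when the stem ends in a voiceless consonant (*voh*, *udas*); -asa when the stem ends in a voiced consonant (*maruv*, *ujrur*); -is when the stem ends in a vowel (*mo*, *vorofe*, *anu*).
Since the final sound of *huwopes* is /s/ (a voiceless consonant), it takes -ej, giving *huwopesej*.
The final sound of *zo* is /o/, which is a vowel, so the suffix is -is, giving *zois*.
*liber*: final sound = /r/, a voiced consonant → -asa → *liberasa*.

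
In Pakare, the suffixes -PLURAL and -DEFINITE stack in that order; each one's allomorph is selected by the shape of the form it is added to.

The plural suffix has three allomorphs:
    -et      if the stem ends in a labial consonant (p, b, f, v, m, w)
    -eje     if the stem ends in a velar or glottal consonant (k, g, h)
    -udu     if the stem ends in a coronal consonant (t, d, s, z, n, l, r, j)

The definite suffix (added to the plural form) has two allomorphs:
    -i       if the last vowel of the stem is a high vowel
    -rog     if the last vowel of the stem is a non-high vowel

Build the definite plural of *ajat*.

The final consonant of *ajat* is /t/, which is coronal, so the plural suffix is -udu, giving *ajatudu*.
The last vowel of the plural form *ajatudu* is /u/, which is a high vowel, so the definite suffix is -i, giving *ajatudui*.

ajatudui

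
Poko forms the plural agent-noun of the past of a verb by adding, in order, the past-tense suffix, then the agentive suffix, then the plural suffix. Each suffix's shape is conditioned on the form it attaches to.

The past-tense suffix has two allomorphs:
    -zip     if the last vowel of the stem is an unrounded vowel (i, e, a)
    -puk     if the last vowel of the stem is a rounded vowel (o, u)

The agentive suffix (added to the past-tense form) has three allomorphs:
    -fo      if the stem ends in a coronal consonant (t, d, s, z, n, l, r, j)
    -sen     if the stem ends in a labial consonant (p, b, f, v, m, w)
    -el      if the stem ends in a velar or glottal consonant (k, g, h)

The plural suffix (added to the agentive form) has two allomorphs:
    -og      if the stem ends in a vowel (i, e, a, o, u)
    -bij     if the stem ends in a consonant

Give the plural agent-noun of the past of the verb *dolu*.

Since the last vowel of *dolu* is /u/ (a rounded vowel), it takes -puk, giving *dolupuk*.
Since the final consonant of the past-tense form *dolupuk* is /k/ (velar/glottal), it takes -el, giving *dolupukel*.
Since the final sound of the agentive form *dolupukel* is /l/ (a consonant), it takes -bij, giving *dolupukelbij*.

dolupukelbij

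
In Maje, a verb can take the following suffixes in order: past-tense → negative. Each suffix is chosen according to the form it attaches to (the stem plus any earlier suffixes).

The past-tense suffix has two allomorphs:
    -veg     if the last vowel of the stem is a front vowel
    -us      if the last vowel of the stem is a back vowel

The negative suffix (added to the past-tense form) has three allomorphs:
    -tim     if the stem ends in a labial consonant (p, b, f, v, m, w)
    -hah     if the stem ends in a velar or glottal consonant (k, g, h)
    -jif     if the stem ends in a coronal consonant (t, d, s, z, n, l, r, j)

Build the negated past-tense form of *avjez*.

*avjez* — last vowel /e/ (a front vowel) → -veg → *avjezveg*.
The past-tense form *avjezveg*: final consonant = /g/, velar/glottal → -hah → *avjezveghah*.

avjezveghah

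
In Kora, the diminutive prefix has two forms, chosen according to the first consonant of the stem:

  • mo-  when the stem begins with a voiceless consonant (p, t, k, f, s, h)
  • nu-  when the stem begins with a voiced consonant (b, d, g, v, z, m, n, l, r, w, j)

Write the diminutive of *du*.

*du*: first consonant = /d/, voiced → nu- → *nudu*.

nudu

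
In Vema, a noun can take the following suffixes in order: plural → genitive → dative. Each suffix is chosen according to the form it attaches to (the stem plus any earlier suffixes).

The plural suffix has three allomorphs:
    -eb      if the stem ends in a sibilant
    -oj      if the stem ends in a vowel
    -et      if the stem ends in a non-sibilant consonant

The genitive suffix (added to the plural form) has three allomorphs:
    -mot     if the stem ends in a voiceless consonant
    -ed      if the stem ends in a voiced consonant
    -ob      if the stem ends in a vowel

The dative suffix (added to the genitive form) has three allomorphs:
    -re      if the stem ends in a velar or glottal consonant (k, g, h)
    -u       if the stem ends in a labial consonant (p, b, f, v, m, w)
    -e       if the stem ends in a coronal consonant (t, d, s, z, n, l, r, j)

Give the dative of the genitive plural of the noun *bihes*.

Since the final sound of *bihes* is /s/ (a sibilant), it takes -eb, giving *biheseb*.
The plural form *biheseb* — final sound /b/ (a voiced consonant) → -ed → *bihesebed*.
Since the final consonant of the genitive form *bihesebed* is /d/ (coronal), it takes -e, giving *bihesebede*.

bihesebede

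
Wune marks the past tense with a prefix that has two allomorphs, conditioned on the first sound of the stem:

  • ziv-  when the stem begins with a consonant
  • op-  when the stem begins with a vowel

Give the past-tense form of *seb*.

The first sound of *seb* is /s/, which is a consonant, so the prefix is ziv-, giving *zivseb*.

zivseb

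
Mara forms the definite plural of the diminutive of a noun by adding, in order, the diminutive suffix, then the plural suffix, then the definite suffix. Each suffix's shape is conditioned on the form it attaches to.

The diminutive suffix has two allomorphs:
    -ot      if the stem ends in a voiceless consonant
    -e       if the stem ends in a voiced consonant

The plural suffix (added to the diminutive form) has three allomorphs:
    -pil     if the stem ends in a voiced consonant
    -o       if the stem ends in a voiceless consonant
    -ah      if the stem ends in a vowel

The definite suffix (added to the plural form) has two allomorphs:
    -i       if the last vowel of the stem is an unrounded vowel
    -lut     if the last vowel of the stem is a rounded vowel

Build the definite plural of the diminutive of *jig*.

jigeahi

*jig*: final consonant = /g/, voiced → -e → *jige*.
The diminutive form *jige* — final sound /e/ (a vowel) → -ah → *jigeah*.
The plural form *jigeah* — last vowel /a/ (an unrounded vowel) → -i → *jigeahi*.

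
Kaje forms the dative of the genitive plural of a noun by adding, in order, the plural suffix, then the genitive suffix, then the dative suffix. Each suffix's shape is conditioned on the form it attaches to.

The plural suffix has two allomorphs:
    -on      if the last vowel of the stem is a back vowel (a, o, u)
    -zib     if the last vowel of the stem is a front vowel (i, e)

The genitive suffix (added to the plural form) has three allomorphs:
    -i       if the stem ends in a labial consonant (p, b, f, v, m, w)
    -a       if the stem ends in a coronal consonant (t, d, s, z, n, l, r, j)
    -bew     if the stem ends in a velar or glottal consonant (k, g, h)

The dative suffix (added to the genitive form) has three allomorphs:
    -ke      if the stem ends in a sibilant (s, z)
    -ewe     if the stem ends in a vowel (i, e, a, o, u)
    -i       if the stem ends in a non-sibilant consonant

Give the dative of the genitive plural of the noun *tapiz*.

tapizzibiewe

The last vowel of *tapiz* is /i/, which is a front vowel, so the plural suffix is -zib, giving *tapizzib*.
Since the final consonant of the plural form *tapizzib* is /b/ (labial), it takes -i, giving *tapizzibi*.
The genitive form *tapizzibi* — final sound /i/ (a vowel) → -ewe → *tapizzibiewe*.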